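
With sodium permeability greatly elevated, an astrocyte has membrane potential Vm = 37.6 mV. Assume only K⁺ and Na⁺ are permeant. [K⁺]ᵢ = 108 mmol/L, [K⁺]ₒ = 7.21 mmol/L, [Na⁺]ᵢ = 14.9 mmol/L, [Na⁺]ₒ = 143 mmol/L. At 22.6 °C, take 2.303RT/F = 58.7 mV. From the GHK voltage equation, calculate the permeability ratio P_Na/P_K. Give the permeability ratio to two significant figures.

6.0

Let α = P_Na/P_K. GHK: Vm = 58.7·log₁₀[(Kₒ + α·Naₒ)/(Kᵢ + α·Naᵢ)].
10^(Vm/58.7) = 10^(37.6/58.7) = 4.3706
So 4.3706·(Kᵢ + α·Naᵢ) = Kₒ + α·Naₒ → α = (4.3706·108.0 − 7.21) / (143.0 − 4.3706·14.9)
α = (472 − 7.21) / (143.0 − 65.12) = 464.8/77.88 = 5.969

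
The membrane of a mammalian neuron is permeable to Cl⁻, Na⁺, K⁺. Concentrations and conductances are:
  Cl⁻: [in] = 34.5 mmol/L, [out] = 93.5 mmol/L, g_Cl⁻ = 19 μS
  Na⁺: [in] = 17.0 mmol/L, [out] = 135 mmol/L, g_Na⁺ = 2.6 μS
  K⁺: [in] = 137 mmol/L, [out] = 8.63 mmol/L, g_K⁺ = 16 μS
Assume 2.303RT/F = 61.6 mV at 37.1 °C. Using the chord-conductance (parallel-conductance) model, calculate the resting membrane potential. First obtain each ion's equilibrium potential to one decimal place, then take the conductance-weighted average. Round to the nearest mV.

E_Cl⁻ = (61.6/-1)·log₁₀(93.5/34.5) = -26.7 mV
E_Na⁺ = (61.6/1)·log₁₀(135/17.0) = 55.4 mV
E_K⁺ = (61.6/1)·log₁₀(8.63/137) = -74.0 mV
Vm = (Σ gᵢEᵢ)/(Σ gᵢ) = (19·-26.7 + 2.6·55.4 + 16·-74.0) / (19 + 2.6 + 16)
= -1547.26 / 37.6 = -41.15 mV

-41 mV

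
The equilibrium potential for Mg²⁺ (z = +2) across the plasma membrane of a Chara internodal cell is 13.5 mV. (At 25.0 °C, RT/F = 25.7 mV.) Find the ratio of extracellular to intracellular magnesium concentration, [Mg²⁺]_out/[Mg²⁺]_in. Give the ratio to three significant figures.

ln([out]/[in]) = E·z/(25.7) = 13.5 × 2 / 25.7 = 1.0506
[out]/[in] = e^(1.0506) = 2.859

2.86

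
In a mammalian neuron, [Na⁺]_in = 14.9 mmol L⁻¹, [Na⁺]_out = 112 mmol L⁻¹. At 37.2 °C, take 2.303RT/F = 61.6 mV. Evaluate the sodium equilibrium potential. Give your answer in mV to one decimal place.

54.0 mV

E = (61.6/z) · log₁₀([Na⁺]_out/[Na⁺]_in) with z = +1.
= (61.6/1) · log₁₀(112/14.9) = 61.60 · log₁₀(7.517)
= 61.60 · (0.8760) = 53.96 mV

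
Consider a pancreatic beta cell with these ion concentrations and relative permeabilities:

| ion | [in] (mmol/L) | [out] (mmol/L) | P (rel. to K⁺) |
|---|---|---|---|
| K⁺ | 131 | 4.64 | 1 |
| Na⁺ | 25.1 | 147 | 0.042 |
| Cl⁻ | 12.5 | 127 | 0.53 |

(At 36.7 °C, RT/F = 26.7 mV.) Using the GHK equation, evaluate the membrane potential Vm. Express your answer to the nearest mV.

-65 mV

Vm = 26.7 · ln[(Σ P·[cation]ₒ + Σ P·[anion]ᵢ) / (Σ P·[cation]ᵢ + Σ P·[anion]ₒ)]
Numerator = 1×4.64 + 0.042×147 + 0.53×12.5 = 17.44
Denominator = 1×131 + 0.042×25.1 + 0.53×127 = 199.4
Vm = 26.7 · ln(0.087473) = 26.7 × (-2.4364) = -65.05 mV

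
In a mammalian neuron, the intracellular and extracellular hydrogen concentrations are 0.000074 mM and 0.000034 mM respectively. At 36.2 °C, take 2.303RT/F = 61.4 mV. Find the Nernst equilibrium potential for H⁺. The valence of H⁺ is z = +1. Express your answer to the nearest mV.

-21 mV

E = (61.4/z) · log₁₀([H⁺]_out/[H⁺]_in) with z = +1.
= (61.4/1) · log₁₀(0.000034/0.000074) = 61.40 · log₁₀(0.4595)
= 61.40 · (-0.3378) = -20.74 mV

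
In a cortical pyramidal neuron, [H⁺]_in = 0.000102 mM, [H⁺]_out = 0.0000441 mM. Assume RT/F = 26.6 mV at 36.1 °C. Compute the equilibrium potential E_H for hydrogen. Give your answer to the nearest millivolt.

-22 mV

E = (26.6/z) · ln([H⁺]_out/[H⁺]_in) with z = +1.
= (26.6/1) · ln(0.0000441/0.000102) = 26.60 · ln(0.4324)
= 26.60 · (-0.8385) = -22.30 mV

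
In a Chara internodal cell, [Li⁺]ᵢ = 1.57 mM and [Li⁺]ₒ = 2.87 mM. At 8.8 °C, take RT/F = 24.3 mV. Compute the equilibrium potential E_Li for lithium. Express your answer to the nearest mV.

E = (24.3/z) · ln([Li⁺]_out/[Li⁺]_in) with z = +1.
= (24.3/1) · ln(2.87/1.57) = 24.30 · ln(1.828)
= 24.30 · (0.6032) = 14.66 mV

15 mV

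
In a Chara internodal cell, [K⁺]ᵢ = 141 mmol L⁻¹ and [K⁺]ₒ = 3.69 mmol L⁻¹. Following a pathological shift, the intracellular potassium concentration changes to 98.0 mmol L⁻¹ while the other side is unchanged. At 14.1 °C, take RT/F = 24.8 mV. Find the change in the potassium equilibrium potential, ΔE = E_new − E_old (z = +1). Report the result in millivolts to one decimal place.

E_old = (24.8/1)·ln(3.69/141) = -90.35 mV
E_new = (24.8/1)·ln(3.69/98.0) = -81.33 mV
ΔE = -81.33 − (-90.35) = 9.02 mV

9.0 mV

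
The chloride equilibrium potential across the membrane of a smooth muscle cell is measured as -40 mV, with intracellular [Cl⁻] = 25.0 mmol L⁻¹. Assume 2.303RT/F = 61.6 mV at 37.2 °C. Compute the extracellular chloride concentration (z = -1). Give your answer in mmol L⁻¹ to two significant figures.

Nernst: E = (61.6/-1) · log₁₀([out]/[in]), so log₁₀([out]/[in]) = -40.0 × -1 / 61.6 = 0.6494.
[out]/[in] = 10^(0.6494) = 4.46.
[out] = 4.46 × 25.0 = 111.5 mmol L⁻¹.

110 mmol L⁻¹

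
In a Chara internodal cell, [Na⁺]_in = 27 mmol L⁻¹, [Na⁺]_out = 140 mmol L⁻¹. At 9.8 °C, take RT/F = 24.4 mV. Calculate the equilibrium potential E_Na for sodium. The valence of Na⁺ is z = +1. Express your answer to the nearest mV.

40 mV

E = (24.4/z) · ln([Na⁺]_out/[Na⁺]_in) with z = +1.
= (24.4/1) · ln(140/27) = 24.40 · ln(5.185)
= 24.40 · (1.6458) = 40.16 mV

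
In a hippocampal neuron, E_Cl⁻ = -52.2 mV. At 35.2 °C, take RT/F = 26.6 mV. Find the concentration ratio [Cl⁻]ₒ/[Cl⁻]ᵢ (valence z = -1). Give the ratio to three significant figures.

ln([out]/[in]) = E·z/(26.6) = -52.2 × -1 / 26.6 = 1.9624
[out]/[in] = e^(1.9624) = 7.116

7.12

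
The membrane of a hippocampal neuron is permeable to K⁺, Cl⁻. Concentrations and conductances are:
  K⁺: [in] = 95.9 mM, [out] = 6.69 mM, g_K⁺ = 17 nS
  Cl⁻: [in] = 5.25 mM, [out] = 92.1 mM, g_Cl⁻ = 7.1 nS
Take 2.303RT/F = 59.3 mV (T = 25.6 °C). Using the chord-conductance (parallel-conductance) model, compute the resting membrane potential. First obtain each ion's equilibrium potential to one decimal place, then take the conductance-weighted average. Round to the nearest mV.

-70 mV

E_K⁺ = (59.3/1)·log₁₀(6.69/95.9) = -68.6 mV
E_Cl⁻ = (59.3/-1)·log₁₀(92.1/5.25) = -73.8 mV
Vm = (Σ gᵢEᵢ)/(Σ gᵢ) = (17·-68.6 + 7.1·-73.8) / (17 + 7.1)
= -1690.18 / 24.1 = -70.13 mV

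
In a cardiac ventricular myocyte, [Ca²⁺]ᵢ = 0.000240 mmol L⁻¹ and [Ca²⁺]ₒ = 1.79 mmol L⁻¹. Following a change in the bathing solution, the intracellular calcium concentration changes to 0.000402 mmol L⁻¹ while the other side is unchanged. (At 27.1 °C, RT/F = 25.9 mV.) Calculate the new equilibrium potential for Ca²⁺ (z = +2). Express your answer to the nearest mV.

After the shift: [Ca²⁺]_out = 1.79, [Ca²⁺]_in = 0.000402 mmol L⁻¹.
E_new = (25.9/2)·ln(1.79/0.000402) = 12.95 · (8.4013) = 108.80 mV

109 mV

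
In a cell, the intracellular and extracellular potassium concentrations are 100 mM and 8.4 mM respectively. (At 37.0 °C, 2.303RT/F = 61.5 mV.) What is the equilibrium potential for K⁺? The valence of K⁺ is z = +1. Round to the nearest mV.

E = (61.5/z) · log₁₀([K⁺]_out/[K⁺]_in) with z = +1.
= (61.5/1) · log₁₀(8.4/100) = 61.50 · log₁₀(0.084)
= 61.50 · (-1.0757) = -66.16 mV

-66 mV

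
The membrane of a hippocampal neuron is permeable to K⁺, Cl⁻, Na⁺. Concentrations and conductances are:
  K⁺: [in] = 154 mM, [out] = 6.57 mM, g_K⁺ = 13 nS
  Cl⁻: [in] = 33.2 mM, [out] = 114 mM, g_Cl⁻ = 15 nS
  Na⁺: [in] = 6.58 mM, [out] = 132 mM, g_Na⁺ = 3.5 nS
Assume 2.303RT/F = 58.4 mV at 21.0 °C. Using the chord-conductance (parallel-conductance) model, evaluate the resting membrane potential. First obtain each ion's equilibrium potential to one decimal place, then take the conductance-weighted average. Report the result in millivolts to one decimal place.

-39.5 mV

E_K⁺ = (58.4/1)·log₁₀(6.57/154) = -80.0 mV
E_Cl⁻ = (58.4/-1)·log₁₀(114/33.2) = -31.3 mV
E_Na⁺ = (58.4/1)·log₁₀(132/6.58) = 76.1 mV
Vm = (Σ gᵢEᵢ)/(Σ gᵢ) = (13·-80.0 + 15·-31.3 + 3.5·76.1) / (13 + 15 + 3.5)
= -1243.15 / 31.5 = -39.47 mV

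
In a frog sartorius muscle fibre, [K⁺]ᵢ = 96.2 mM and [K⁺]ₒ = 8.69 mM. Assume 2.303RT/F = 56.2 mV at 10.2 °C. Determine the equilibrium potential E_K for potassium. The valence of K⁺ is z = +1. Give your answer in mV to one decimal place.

E = (56.2/z) · log₁₀([K⁺]_out/[K⁺]_in) with z = +1.
= (56.2/1) · log₁₀(8.69/96.2) = 56.20 · log₁₀(0.09033)
= 56.20 · (-1.0442) = -58.68 mV

-58.7 mV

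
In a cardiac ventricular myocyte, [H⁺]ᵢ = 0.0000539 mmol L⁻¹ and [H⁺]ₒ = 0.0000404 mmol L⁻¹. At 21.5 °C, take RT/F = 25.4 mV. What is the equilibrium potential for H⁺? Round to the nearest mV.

-7 mV

E = (25.4/z) · ln([H⁺]_out/[H⁺]_in) with z = +1.
= (25.4/1) · ln(0.0000404/0.0000539) = 25.40 · ln(0.7495)
= 25.40 · (-0.2883) = -7.32 mV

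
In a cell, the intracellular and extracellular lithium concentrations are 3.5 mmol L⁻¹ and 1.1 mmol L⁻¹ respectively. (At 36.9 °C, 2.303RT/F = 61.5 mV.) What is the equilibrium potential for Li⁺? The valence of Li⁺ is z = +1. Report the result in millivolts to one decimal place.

E = (61.5/z) · log₁₀([Li⁺]_out/[Li⁺]_in) with z = +1.
= (61.5/1) · log₁₀(1.1/3.5) = 61.50 · log₁₀(0.3143)
= 61.50 · (-0.5027) = -30.91 mV

-30.9 mV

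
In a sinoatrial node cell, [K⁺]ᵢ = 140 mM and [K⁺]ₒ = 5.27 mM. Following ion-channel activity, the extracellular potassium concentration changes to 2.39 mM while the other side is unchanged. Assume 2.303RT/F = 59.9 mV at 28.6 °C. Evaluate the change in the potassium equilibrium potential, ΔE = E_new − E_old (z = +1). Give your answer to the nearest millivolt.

-21 mV

E_old = (59.9/1)·log₁₀(5.27/140) = -85.32 mV
E_new = (59.9/1)·log₁₀(2.39/140) = -105.89 mV
ΔE = -105.89 − (-85.32) = -20.57 mV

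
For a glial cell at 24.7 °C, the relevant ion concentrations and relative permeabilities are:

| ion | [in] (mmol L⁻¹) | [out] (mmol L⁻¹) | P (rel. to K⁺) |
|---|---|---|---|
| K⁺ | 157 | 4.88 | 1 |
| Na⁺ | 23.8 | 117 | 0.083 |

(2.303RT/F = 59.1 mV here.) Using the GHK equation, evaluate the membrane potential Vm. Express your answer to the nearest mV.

Vm = 59.1 · log₁₀[(Σ P·[cation]ₒ + Σ P·[anion]ᵢ) / (Σ P·[cation]ᵢ + Σ P·[anion]ₒ)]
Numerator = 1×4.88 + 0.083×117 = 14.59
Denominator = 1×157 + 0.083×23.8 = 159
Vm = 59.1 · log₁₀(0.091781) = 59.1 × (-1.0372) = -61.30 mV

-61 mV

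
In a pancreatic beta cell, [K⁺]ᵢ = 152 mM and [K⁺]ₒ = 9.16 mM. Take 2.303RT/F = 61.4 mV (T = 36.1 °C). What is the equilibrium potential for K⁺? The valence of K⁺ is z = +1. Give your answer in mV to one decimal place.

E = (61.4/z) · log₁₀([K⁺]_out/[K⁺]_in) with z = +1.
= (61.4/1) · log₁₀(9.16/152) = 61.40 · log₁₀(0.06026)
= 61.40 · (-1.2199) = -74.90 mV

-74.9 mV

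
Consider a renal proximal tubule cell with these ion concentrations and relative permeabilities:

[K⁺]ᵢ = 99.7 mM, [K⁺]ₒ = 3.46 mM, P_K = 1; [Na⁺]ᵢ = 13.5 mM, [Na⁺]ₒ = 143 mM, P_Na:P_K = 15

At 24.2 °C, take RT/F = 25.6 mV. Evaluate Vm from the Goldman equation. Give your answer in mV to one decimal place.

Vm = 25.6 · ln[(Σ P·[cation]ₒ + Σ P·[anion]ᵢ) / (Σ P·[cation]ᵢ + Σ P·[anion]ₒ)]
Numerator = 1×3.46 + 15×143 = 2148
Denominator = 1×99.7 + 15×13.5 = 302.2
Vm = 25.6 · ln(7.1094) = 25.6 × (1.9614) = 50.21 mV

50.2 mV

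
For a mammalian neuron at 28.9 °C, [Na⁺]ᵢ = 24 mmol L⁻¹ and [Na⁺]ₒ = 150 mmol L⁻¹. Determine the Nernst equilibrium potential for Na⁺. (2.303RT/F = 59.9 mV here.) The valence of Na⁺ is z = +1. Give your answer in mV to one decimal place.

E = (59.9/z) · log₁₀([Na⁺]_out/[Na⁺]_in) with z = +1.
= (59.9/1) · log₁₀(150/24) = 59.90 · log₁₀(6.25)
= 59.90 · (0.7959) = 47.67 mV

47.7 mV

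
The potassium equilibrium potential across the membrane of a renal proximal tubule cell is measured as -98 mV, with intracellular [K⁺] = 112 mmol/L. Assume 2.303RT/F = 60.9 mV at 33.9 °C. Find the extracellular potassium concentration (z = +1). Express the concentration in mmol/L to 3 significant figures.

Nernst: E = (60.9/1) · log₁₀([out]/[in]), so log₁₀([out]/[in]) = -98.0 × 1 / 60.9 = -1.6092.
[out]/[in] = 10^(-1.6092) = 0.02459.
[out] = 0.02459 × 112 = 2.754 mmol/L.

2.75 mmol/L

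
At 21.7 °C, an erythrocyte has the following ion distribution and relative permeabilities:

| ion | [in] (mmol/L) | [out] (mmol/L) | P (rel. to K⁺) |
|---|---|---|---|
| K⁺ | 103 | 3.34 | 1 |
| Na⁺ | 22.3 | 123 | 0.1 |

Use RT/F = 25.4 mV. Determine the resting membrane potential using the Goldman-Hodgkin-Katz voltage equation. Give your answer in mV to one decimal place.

-48.4 mV

Vm = 25.4 · ln[(Σ P·[cation]ₒ + Σ P·[anion]ᵢ) / (Σ P·[cation]ᵢ + Σ P·[anion]ₒ)]
Numerator = 1×3.34 + 0.1×123 = 15.64
Denominator = 1×103 + 0.1×22.3 = 105.2
Vm = 25.4 · ln(0.14863) = 25.4 × (-1.9063) = -48.42 mV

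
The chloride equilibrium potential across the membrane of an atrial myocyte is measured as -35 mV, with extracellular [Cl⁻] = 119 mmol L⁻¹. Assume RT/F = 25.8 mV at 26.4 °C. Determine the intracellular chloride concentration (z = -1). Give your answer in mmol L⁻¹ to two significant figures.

Nernst: E = (25.8/-1) · ln([out]/[in]), so ln([out]/[in]) = -35.0 × -1 / 25.8 = 1.3566.
[out]/[in] = e^(1.3566) = 3.883.
[in] = 119 / 3.883 = 30.65 mmol L⁻¹.

31 mmol L⁻¹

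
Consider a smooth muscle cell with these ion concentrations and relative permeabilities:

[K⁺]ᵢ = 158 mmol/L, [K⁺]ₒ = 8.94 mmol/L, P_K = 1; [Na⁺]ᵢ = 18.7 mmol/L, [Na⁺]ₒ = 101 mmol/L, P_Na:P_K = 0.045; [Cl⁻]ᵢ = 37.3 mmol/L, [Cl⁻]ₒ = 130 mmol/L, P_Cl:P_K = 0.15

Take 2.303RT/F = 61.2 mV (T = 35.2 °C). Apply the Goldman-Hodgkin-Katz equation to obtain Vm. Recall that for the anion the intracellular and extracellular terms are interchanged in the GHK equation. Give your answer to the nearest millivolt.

Vm = 61.2 · log₁₀[(Σ P·[cation]ₒ + Σ P·[anion]ᵢ) / (Σ P·[cation]ᵢ + Σ P·[anion]ₒ)]
Numerator = 1×8.94 + 0.045×101 + 0.15×37.3 = 19.08
Denominator = 1×158 + 0.045×18.7 + 0.15×130 = 178.3
Vm = 61.2 · log₁₀(0.10699) = 61.2 × (-0.9707) = -59.41 mV

-59 mV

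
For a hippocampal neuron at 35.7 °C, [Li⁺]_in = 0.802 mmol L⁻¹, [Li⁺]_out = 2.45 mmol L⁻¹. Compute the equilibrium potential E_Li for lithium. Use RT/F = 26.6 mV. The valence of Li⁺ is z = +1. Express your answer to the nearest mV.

30 mV

E = (26.6/z) · ln([Li⁺]_out/[Li⁺]_in) with z = +1.
= (26.6/1) · ln(2.45/0.802) = 26.60 · ln(3.055)
= 26.60 · (1.1167) = 29.71 mV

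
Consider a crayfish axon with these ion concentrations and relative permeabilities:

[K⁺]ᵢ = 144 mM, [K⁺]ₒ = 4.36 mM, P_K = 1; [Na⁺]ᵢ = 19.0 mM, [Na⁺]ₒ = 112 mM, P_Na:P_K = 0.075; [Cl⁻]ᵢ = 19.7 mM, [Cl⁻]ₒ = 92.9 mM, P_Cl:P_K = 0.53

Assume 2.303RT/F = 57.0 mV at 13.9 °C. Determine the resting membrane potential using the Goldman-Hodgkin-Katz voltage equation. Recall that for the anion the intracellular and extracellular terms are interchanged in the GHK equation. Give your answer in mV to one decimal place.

-52.7 mV

Vm = 57.0 · log₁₀[(Σ P·[cation]ₒ + Σ P·[anion]ᵢ) / (Σ P·[cation]ᵢ + Σ P·[anion]ₒ)]
Numerator = 1×4.36 + 0.075×112 + 0.53×19.7 = 23.2
Denominator = 1×144 + 0.075×19.0 + 0.53×92.9 = 194.7
Vm = 57.0 · log₁₀(0.11919) = 57.0 × (-0.9238) = -52.66 mV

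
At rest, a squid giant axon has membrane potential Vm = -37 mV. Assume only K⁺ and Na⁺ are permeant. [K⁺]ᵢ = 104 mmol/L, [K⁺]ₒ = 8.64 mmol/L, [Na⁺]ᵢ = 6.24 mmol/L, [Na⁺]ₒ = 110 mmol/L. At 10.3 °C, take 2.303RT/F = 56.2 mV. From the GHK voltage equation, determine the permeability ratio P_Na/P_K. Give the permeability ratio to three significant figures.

Let α = P_Na/P_K. GHK: Vm = 56.2·log₁₀[(Kₒ + α·Naₒ)/(Kᵢ + α·Naᵢ)].
10^(Vm/56.2) = 10^(-37.0/56.2) = 0.2196
So 0.2196·(Kᵢ + α·Naᵢ) = Kₒ + α·Naₒ → α = (0.2196·104.0 − 8.64) / (110.0 − 0.2196·6.24)
α = (22.84 − 8.64) / (110.0 − 1.37) = 14.2/108.6 = 0.1307

0.131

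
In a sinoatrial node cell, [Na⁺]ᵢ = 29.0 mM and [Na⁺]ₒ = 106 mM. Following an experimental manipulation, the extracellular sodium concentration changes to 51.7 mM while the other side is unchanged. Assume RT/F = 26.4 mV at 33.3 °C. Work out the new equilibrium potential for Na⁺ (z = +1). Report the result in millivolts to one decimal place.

After the shift: [Na⁺]_out = 51.7, [Na⁺]_in = 29.0 mM.
E_new = (26.4/1)·ln(51.7/29.0) = 26.40 · (0.5782) = 15.26 mV

15.3 mV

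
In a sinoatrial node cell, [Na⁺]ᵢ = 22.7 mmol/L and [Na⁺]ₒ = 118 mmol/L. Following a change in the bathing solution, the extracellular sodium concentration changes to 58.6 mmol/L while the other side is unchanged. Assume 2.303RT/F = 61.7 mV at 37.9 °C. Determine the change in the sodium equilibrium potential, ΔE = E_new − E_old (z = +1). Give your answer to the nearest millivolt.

-19 mV

E_old = (61.7/1)·log₁₀(118/22.7) = 44.17 mV
E_new = (61.7/1)·log₁₀(58.6/22.7) = 25.41 mV
ΔE = 25.41 − (44.17) = -18.76 mV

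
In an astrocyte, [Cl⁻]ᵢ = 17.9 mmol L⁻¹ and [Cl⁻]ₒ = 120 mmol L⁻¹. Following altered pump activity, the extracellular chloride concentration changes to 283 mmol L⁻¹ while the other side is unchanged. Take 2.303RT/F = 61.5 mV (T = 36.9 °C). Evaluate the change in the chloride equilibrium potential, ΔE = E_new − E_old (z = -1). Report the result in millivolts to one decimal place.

-22.9 mV

E_old = (61.5/-1)·log₁₀(120/17.9) = -50.82 mV
E_new = (61.5/-1)·log₁₀(283/17.9) = -73.73 mV
ΔE = -73.73 − (-50.82) = -22.92 mV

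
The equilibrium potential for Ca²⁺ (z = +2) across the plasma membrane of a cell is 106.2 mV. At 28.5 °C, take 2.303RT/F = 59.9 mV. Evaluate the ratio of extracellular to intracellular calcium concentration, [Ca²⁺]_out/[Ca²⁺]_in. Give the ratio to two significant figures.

3500

log₁₀([out]/[in]) = E·z/(59.9) = 106.2 × 2 / 59.9 = 3.5459
[out]/[in] = 10^(3.5459) = 3515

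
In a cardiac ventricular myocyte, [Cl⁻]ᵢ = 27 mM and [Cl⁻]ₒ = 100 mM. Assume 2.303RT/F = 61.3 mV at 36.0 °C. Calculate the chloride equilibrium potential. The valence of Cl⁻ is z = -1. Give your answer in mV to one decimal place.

-34.9 mV

E = (61.3/z) · log₁₀([Cl⁻]_out/[Cl⁻]_in) with z = -1.
For an anion, dividing by z = -1 reverses the sign.
= (61.3/-1) · log₁₀(100/27) = -61.30 · log₁₀(3.704)
= -61.30 · (0.5686) = -34.86 mV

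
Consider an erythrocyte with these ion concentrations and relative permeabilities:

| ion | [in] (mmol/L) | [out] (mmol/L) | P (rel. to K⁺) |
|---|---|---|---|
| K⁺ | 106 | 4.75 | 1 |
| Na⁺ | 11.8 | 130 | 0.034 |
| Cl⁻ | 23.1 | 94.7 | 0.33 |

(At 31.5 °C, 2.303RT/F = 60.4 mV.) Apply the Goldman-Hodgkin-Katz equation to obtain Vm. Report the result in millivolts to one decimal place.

Vm = 60.4 · log₁₀[(Σ P·[cation]ₒ + Σ P·[anion]ᵢ) / (Σ P·[cation]ᵢ + Σ P·[anion]ₒ)]
Numerator = 1×4.75 + 0.034×130 + 0.33×23.1 = 16.79
Denominator = 1×106 + 0.034×11.8 + 0.33×94.7 = 137.7
Vm = 60.4 · log₁₀(0.122) = 60.4 × (-0.9137) = -55.18 mV

-55.2 mV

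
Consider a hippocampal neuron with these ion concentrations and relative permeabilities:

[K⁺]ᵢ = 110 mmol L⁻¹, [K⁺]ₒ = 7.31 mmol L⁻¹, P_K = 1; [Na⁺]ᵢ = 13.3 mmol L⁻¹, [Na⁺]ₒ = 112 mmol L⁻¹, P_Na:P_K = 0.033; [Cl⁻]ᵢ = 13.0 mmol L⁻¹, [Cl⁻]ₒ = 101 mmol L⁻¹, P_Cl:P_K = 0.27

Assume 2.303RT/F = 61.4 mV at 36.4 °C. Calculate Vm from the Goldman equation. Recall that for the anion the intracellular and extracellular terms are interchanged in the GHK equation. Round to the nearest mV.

-60 mV

Vm = 61.4 · log₁₀[(Σ P·[cation]ₒ + Σ P·[anion]ᵢ) / (Σ P·[cation]ᵢ + Σ P·[anion]ₒ)]
Numerator = 1×7.31 + 0.033×112 + 0.27×13.0 = 14.52
Denominator = 1×110 + 0.033×13.3 + 0.27×101 = 137.7
Vm = 61.4 · log₁₀(0.10541) = 61.4 × (-0.9771) = -59.99 mV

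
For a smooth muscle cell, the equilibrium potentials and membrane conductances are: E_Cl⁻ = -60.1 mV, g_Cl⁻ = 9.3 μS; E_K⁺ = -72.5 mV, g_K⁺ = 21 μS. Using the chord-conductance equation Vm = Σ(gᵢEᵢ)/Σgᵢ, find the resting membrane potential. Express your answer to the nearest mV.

Σ gᵢEᵢ = 9.3·(-60.1) + 21·(-72.5) = -2081.43
Σ gᵢ = 9.3 + 21 = 30.3
Vm = -2081.43 / 30.3 = -68.69 mV

-69 mV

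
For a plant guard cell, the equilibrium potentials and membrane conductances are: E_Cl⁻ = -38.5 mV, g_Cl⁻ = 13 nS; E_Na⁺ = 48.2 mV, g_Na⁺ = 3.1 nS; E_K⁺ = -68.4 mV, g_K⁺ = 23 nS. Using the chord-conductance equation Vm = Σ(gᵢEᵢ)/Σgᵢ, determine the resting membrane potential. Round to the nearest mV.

-49 mV

Σ gᵢEᵢ = 13·(-38.5) + 3.1·(48.2) + 23·(-68.4) = -1924.28
Σ gᵢ = 13 + 3.1 + 23 = 39.1
Vm = -1924.28 / 39.1 = -49.21 mV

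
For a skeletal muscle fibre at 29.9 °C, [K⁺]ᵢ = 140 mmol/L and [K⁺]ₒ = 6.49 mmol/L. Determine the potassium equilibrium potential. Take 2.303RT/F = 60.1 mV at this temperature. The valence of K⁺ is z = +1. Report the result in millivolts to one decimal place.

E = (60.1/z) · log₁₀([K⁺]_out/[K⁺]_in) with z = +1.
= (60.1/1) · log₁₀(6.49/140) = 60.10 · log₁₀(0.04636)
= 60.10 · (-1.3339) = -80.17 mV

-80.2 mV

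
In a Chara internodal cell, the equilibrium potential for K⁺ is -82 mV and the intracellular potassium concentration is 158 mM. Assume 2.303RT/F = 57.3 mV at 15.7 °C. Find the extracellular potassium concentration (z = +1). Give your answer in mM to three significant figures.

Nernst: E = (57.3/1) · log₁₀([out]/[in]), so log₁₀([out]/[in]) = -82.0 × 1 / 57.3 = -1.4311.
[out]/[in] = 10^(-1.4311) = 0.03706.
[out] = 0.03706 × 158 = 5.856 mM.

5.86 mM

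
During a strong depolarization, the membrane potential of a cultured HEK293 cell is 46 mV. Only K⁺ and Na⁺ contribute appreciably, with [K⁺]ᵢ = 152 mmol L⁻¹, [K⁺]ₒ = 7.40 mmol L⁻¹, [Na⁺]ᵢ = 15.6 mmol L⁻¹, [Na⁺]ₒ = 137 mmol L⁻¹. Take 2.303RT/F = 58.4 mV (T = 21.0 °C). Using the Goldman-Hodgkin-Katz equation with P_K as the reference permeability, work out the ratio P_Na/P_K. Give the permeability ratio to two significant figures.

22

Let α = P_Na/P_K. GHK: Vm = 58.4·log₁₀[(Kₒ + α·Naₒ)/(Kᵢ + α·Naᵢ)].
10^(Vm/58.4) = 10^(46.0/58.4) = 6.133
So 6.133·(Kᵢ + α·Naᵢ) = Kₒ + α·Naₒ → α = (6.133·152.0 − 7.4) / (137.0 − 6.133·15.6)
α = (932.2 − 7.4) / (137.0 − 95.67) = 924.8/41.33 = 22.38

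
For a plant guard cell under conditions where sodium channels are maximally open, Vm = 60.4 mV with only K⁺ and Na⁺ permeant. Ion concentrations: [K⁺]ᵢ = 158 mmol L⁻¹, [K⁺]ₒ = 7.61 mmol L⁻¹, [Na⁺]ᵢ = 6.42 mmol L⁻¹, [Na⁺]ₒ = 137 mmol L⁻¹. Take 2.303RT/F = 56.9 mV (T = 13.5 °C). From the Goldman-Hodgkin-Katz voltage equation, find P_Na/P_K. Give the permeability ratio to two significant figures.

Let α = P_Na/P_K. GHK: Vm = 56.9·log₁₀[(Kₒ + α·Naₒ)/(Kᵢ + α·Naᵢ)].
10^(Vm/56.9) = 10^(60.4/56.9) = 11.522
So 11.522·(Kᵢ + α·Naᵢ) = Kₒ + α·Naₒ → α = (11.522·158.0 − 7.61) / (137.0 − 11.522·6.42)
α = (1820 − 7.61) / (137.0 − 73.97) = 1813/63.03 = 28.76

29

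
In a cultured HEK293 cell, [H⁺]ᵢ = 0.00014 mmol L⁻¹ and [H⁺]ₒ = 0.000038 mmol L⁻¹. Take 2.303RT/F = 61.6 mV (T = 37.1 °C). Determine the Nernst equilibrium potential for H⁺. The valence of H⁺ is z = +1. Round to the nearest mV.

-35 mV

E = (61.6/z) · log₁₀([H⁺]_out/[H⁺]_in) with z = +1.
= (61.6/1) · log₁₀(0.000038/0.00014) = 61.60 · log₁₀(0.2714)
= 61.60 · (-0.5663) = -34.89 mV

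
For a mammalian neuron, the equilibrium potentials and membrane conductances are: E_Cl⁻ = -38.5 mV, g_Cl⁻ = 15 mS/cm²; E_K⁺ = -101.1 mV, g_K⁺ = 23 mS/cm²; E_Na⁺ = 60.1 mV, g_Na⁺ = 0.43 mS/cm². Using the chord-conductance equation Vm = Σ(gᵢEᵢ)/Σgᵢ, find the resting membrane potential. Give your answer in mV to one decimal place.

Σ gᵢEᵢ = 15·(-38.5) + 23·(-101.1) + 0.43·(60.1) = -2876.96
Σ gᵢ = 15 + 23 + 0.43 = 38.43
Vm = -2876.96 / 38.43 = -74.86 mV

-74.9 mV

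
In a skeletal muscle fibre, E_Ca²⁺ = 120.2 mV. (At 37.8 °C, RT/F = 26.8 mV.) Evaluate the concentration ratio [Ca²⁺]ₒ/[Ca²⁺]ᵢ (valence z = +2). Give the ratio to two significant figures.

7900

ln([out]/[in]) = E·z/(26.8) = 120.2 × 2 / 26.8 = 8.9701
[out]/[in] = e^(8.9701) = 7865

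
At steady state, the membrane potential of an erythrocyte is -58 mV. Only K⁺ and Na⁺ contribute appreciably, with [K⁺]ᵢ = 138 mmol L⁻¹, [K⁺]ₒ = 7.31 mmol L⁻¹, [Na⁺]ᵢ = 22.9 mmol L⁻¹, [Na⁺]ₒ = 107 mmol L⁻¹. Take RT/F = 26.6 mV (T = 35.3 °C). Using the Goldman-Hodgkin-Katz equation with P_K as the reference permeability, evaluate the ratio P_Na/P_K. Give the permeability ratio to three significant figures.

0.0793

Let α = P_Na/P_K. GHK: Vm = 26.6·ln[(Kₒ + α·Naₒ)/(Kᵢ + α·Naᵢ)].
e^(Vm/26.6) = e^(-58.0/26.6) = 0.11299
So 0.11299·(Kᵢ + α·Naᵢ) = Kₒ + α·Naₒ → α = (0.11299·138.0 − 7.31) / (107.0 − 0.11299·22.9)
α = (15.59 − 7.31) / (107.0 − 2.587) = 8.283/104.4 = 0.07933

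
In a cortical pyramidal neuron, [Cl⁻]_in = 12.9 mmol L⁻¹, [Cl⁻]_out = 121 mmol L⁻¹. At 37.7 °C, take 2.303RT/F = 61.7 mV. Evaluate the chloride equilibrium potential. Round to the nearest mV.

-60 mV

E = (61.7/z) · log₁₀([Cl⁻]_out/[Cl⁻]_in) with z = -1.
For an anion, dividing by z = -1 reverses the sign.
= (61.7/-1) · log₁₀(121/12.9) = -61.70 · log₁₀(9.38)
= -61.70 · (0.9722) = -59.98 mV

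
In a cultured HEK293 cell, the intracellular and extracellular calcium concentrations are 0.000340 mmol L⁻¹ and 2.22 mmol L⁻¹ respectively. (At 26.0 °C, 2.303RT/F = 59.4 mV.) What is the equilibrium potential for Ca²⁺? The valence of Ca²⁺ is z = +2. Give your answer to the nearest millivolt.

113 mV

E = (59.4/z) · log₁₀([Ca²⁺]_out/[Ca²⁺]_in) with z = +2.
= (59.4/2) · log₁₀(2.22/0.000340) = 29.70 · log₁₀(6529)
= 29.70 · (3.8149) = 113.30 mV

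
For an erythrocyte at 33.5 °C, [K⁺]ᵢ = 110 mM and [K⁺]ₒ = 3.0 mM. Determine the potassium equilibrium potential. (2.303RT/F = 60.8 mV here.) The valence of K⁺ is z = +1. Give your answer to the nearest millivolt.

E = (60.8/z) · log₁₀([K⁺]_out/[K⁺]_in) with z = +1.
= (60.8/1) · log₁₀(3.0/110) = 60.80 · log₁₀(0.02727)
= 60.80 · (-1.5643) = -95.11 mV

-95 mV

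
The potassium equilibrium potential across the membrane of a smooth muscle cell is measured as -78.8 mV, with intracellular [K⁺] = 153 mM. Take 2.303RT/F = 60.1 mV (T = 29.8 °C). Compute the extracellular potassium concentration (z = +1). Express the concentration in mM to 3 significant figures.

Nernst: E = (60.1/1) · log₁₀([out]/[in]), so log₁₀([out]/[in]) = -78.8 × 1 / 60.1 = -1.3111.
[out]/[in] = 10^(-1.3111) = 0.04885.
[out] = 0.04885 × 153 = 7.474 mM.

7.47 mM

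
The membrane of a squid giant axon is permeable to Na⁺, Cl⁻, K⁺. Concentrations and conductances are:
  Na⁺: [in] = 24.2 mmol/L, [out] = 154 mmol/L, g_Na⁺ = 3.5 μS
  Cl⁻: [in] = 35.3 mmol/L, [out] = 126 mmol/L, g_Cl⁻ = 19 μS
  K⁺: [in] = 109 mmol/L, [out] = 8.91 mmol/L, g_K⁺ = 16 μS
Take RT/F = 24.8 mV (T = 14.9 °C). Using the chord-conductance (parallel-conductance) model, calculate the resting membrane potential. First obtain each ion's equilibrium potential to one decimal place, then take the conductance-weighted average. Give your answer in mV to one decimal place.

E_Na⁺ = (24.8/1)·ln(154/24.2) = 45.9 mV
E_Cl⁻ = (24.8/-1)·ln(126/35.3) = -31.6 mV
E_K⁺ = (24.8/1)·ln(8.91/109) = -62.1 mV
Vm = (Σ gᵢEᵢ)/(Σ gᵢ) = (3.5·45.9 + 19·-31.6 + 16·-62.1) / (3.5 + 19 + 16)
= -1433.35 / 38.5 = -37.23 mV

-37.2 mV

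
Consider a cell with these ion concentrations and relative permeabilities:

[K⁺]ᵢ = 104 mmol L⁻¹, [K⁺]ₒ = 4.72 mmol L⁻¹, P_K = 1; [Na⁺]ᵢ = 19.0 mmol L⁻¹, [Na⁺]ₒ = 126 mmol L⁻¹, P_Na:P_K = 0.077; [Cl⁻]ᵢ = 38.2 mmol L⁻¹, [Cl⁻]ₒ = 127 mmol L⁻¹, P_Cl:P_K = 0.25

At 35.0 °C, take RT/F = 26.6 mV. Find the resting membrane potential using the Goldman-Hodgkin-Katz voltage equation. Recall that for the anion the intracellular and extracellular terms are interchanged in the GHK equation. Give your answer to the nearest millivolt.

Vm = 26.6 · ln[(Σ P·[cation]ₒ + Σ P·[anion]ᵢ) / (Σ P·[cation]ᵢ + Σ P·[anion]ₒ)]
Numerator = 1×4.72 + 0.077×126 + 0.25×38.2 = 23.97
Denominator = 1×104 + 0.077×19.0 + 0.25×127 = 137.2
Vm = 26.6 · ln(0.17471) = 26.6 × (-1.7446) = -46.41 mV

-46 mV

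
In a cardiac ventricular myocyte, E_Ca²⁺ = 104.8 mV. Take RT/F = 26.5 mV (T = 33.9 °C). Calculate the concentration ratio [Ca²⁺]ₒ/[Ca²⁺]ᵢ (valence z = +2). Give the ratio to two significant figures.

ln([out]/[in]) = E·z/(26.5) = 104.8 × 2 / 26.5 = 7.9094
[out]/[in] = e^(7.9094) = 2723

2700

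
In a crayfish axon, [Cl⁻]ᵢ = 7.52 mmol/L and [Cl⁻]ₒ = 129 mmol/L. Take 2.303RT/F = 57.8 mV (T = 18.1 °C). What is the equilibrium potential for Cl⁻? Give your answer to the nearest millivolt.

-71 mV

E = (57.8/z) · log₁₀([Cl⁻]_out/[Cl⁻]_in) with z = -1.
For an anion, dividing by z = -1 reverses the sign.
= (57.8/-1) · log₁₀(129/7.52) = -57.80 · log₁₀(17.15)
= -57.80 · (1.2344) = -71.35 mV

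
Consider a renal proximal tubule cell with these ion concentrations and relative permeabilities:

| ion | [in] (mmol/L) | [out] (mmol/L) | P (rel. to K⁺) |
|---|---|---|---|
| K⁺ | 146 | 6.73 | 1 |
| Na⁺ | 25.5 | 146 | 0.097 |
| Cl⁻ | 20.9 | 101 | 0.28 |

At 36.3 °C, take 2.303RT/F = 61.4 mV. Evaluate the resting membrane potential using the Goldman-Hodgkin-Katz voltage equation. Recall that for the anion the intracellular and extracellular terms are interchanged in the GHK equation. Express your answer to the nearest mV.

Vm = 61.4 · log₁₀[(Σ P·[cation]ₒ + Σ P·[anion]ᵢ) / (Σ P·[cation]ᵢ + Σ P·[anion]ₒ)]
Numerator = 1×6.73 + 0.097×146 + 0.28×20.9 = 26.74
Denominator = 1×146 + 0.097×25.5 + 0.28×101 = 176.8
Vm = 61.4 · log₁₀(0.15131) = 61.4 × (-0.8201) = -50.36 mV

-50 mV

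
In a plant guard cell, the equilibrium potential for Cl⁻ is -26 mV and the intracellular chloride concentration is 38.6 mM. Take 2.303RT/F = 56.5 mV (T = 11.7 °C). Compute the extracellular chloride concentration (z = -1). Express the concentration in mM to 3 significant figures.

Nernst: E = (56.5/-1) · log₁₀([out]/[in]), so log₁₀([out]/[in]) = -26.0 × -1 / 56.5 = 0.4602.
[out]/[in] = 10^(0.4602) = 2.885.
[out] = 2.885 × 38.6 = 111.4 mM.

111 mM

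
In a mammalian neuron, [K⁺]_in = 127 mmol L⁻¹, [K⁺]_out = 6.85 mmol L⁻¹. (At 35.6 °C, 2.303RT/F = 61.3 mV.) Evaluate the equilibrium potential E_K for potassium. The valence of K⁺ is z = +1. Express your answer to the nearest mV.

-78 mV

E = (61.3/z) · log₁₀([K⁺]_out/[K⁺]_in) with z = +1.
= (61.3/1) · log₁₀(6.85/127) = 61.30 · log₁₀(0.05394)
= 61.30 · (-1.2681) = -77.74 mV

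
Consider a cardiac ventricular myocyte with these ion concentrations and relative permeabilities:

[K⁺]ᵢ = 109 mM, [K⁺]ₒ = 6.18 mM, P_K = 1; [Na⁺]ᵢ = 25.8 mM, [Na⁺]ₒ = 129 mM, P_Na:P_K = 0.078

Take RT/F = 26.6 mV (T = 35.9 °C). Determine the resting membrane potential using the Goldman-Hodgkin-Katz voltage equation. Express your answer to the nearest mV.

-51 mV

Vm = 26.6 · ln[(Σ P·[cation]ₒ + Σ P·[anion]ᵢ) / (Σ P·[cation]ᵢ + Σ P·[anion]ₒ)]
Numerator = 1×6.18 + 0.078×129 = 16.24
Denominator = 1×109 + 0.078×25.8 = 111
Vm = 26.6 · ln(0.14631) = 26.6 × (-1.9220) = -51.13 mV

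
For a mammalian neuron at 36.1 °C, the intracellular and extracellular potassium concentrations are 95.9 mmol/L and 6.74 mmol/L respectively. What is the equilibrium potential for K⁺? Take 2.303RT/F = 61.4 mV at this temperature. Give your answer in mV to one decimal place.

E = (61.4/z) · log₁₀([K⁺]_out/[K⁺]_in) with z = +1.
= (61.4/1) · log₁₀(6.74/95.9) = 61.40 · log₁₀(0.07028)
= 61.40 · (-1.1532) = -70.80 mV

-70.8 mV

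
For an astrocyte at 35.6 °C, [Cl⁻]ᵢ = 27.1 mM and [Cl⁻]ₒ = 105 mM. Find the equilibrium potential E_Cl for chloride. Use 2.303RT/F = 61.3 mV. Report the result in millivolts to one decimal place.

-36.1 mV

E = (61.3/z) · log₁₀([Cl⁻]_out/[Cl⁻]_in) with z = -1.
For an anion, dividing by z = -1 reverses the sign.
= (61.3/-1) · log₁₀(105/27.1) = -61.30 · log₁₀(3.875)
= -61.30 · (0.5882) = -36.06 mV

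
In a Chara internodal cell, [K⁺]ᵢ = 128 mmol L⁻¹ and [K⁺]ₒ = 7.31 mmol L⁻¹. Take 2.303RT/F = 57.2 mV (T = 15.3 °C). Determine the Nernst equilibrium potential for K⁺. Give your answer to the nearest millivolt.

-71 mV

E = (57.2/z) · log₁₀([K⁺]_out/[K⁺]_in) with z = +1.
= (57.2/1) · log₁₀(7.31/128) = 57.20 · log₁₀(0.05711)
= 57.20 · (-1.2433) = -71.12 mV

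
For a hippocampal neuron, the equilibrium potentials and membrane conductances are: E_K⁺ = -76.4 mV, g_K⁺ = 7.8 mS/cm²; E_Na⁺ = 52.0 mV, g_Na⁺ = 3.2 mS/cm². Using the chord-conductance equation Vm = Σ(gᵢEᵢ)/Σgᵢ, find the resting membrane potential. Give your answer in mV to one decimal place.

-39.0 mV

Σ gᵢEᵢ = 7.8·(-76.4) + 3.2·(52.0) = -429.52
Σ gᵢ = 7.8 + 3.2 = 11
Vm = -429.52 / 11 = -39.05 mV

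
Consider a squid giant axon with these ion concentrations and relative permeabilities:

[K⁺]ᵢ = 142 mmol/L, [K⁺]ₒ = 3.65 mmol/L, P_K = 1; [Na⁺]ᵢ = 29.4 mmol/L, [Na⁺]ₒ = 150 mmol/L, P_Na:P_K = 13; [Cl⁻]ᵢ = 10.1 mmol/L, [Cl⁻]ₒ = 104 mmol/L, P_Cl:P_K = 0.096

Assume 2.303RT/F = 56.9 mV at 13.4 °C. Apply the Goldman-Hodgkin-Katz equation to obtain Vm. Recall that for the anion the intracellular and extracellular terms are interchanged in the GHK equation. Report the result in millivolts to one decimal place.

Vm = 56.9 · log₁₀[(Σ P·[cation]ₒ + Σ P·[anion]ᵢ) / (Σ P·[cation]ᵢ + Σ P·[anion]ₒ)]
Numerator = 1×3.65 + 13×150 + 0.096×10.1 = 1955
Denominator = 1×142 + 13×29.4 + 0.096×104 = 534.2
Vm = 56.9 · log₁₀(3.6591) = 56.9 × (0.5634) = 32.06 mV

32.1 mV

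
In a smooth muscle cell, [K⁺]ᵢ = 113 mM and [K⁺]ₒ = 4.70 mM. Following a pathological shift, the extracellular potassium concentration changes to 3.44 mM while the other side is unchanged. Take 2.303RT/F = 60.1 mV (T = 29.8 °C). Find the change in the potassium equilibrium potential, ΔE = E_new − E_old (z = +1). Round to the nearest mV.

E_old = (60.1/1)·log₁₀(4.70/113) = -83.00 mV
E_new = (60.1/1)·log₁₀(3.44/113) = -91.14 mV
ΔE = -91.14 − (-83.00) = -8.15 mV

-8 mV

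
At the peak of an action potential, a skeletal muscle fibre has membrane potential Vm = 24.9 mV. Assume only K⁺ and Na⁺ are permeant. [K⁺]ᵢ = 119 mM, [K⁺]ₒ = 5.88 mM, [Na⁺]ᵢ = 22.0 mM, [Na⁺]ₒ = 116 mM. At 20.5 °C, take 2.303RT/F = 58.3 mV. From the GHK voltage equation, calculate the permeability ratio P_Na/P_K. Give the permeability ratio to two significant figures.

Let α = P_Na/P_K. GHK: Vm = 58.3·log₁₀[(Kₒ + α·Naₒ)/(Kᵢ + α·Naᵢ)].
10^(Vm/58.3) = 10^(24.9/58.3) = 2.6736
So 2.6736·(Kᵢ + α·Naᵢ) = Kₒ + α·Naₒ → α = (2.6736·119.0 − 5.88) / (116.0 − 2.6736·22.0)
α = (318.2 − 5.88) / (116.0 − 58.82) = 312.3/57.18 = 5.461

5.5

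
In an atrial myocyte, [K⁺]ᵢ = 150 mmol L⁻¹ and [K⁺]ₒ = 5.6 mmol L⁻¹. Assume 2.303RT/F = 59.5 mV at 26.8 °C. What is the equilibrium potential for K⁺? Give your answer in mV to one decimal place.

E = (59.5/z) · log₁₀([K⁺]_out/[K⁺]_in) with z = +1.
= (59.5/1) · log₁₀(5.6/150) = 59.50 · log₁₀(0.03733)
= 59.50 · (-1.4279) = -84.96 mV

-85.0 mV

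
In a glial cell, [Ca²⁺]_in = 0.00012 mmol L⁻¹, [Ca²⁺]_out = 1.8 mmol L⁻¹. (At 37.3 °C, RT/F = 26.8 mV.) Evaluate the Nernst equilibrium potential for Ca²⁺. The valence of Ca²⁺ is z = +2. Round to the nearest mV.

E = (26.8/z) · ln([Ca²⁺]_out/[Ca²⁺]_in) with z = +2.
= (26.8/2) · ln(1.8/0.00012) = 13.40 · ln(1.5e+04)
= 13.40 · (9.6158) = 128.85 mV

129 mV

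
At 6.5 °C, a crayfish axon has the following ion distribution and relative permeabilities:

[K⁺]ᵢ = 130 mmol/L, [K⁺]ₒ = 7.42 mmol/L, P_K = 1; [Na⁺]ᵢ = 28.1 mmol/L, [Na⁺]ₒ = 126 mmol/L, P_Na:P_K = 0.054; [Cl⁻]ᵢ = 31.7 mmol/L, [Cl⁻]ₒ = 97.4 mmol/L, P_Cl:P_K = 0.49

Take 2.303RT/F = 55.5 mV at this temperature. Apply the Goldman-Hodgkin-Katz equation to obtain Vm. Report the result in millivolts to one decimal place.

-43.3 mV

Vm = 55.5 · log₁₀[(Σ P·[cation]ₒ + Σ P·[anion]ᵢ) / (Σ P·[cation]ᵢ + Σ P·[anion]ₒ)]
Numerator = 1×7.42 + 0.054×126 + 0.49×31.7 = 29.76
Denominator = 1×130 + 0.054×28.1 + 0.49×97.4 = 179.2
Vm = 55.5 · log₁₀(0.16601) = 55.5 × (-0.7799) = -43.28 mV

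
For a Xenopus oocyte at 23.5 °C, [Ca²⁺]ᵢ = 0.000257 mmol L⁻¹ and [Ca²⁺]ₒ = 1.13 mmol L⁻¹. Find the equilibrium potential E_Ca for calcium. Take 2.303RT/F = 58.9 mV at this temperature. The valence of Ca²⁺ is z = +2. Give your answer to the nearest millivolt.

107 mV

E = (58.9/z) · log₁₀([Ca²⁺]_out/[Ca²⁺]_in) with z = +2.
= (58.9/2) · log₁₀(1.13/0.000257) = 29.45 · log₁₀(4397)
= 29.45 · (3.6431) = 107.29 mV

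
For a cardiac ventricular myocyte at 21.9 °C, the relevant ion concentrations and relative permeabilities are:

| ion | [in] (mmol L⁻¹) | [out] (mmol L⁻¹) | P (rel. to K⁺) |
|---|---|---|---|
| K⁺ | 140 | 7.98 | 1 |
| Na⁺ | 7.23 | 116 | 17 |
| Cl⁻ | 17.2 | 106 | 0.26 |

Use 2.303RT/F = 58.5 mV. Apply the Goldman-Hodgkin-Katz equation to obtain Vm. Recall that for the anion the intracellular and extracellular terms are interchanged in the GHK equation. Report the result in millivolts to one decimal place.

Vm = 58.5 · log₁₀[(Σ P·[cation]ₒ + Σ P·[anion]ᵢ) / (Σ P·[cation]ᵢ + Σ P·[anion]ₒ)]
Numerator = 1×7.98 + 17×116 + 0.26×17.2 = 1984
Denominator = 1×140 + 17×7.23 + 0.26×106 = 290.5
Vm = 58.5 · log₁₀(6.8319) = 58.5 × (0.8345) = 48.82 mV

48.8 mV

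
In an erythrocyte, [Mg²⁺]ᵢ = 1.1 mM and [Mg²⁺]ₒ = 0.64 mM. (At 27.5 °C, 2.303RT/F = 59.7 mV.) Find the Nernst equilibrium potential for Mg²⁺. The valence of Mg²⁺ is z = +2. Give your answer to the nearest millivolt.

-7 mV

E = (59.7/z) · log₁₀([Mg²⁺]_out/[Mg²⁺]_in) with z = +2.
= (59.7/2) · log₁₀(0.64/1.1) = 29.85 · log₁₀(0.5818)
= 29.85 · (-0.2352) = -7.02 mV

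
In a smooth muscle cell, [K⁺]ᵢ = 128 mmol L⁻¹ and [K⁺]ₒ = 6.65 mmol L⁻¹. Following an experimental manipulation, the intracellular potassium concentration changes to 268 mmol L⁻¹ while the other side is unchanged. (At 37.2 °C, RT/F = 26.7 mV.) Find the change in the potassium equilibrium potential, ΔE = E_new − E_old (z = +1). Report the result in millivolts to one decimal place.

E_old = (26.7/1)·ln(6.65/128) = -78.96 mV
E_new = (26.7/1)·ln(6.65/268) = -98.69 mV
ΔE = -98.69 − (-78.96) = -19.73 mV

-19.7 mV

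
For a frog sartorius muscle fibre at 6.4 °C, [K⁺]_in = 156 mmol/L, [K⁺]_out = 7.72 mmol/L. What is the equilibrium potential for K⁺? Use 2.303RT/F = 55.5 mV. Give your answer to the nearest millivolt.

E = (55.5/z) · log₁₀([K⁺]_out/[K⁺]_in) with z = +1.
= (55.5/1) · log₁₀(7.72/156) = 55.50 · log₁₀(0.04949)
= 55.50 · (-1.3055) = -72.46 mV

-72 mV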